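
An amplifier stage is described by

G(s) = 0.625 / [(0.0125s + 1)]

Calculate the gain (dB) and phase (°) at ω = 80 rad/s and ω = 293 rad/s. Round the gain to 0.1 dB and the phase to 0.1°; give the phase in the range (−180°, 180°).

ω = 80: -7.1 dB, -45.0°; ω = 293: -15.7 dB, -74.7°

At ω = 80 rad/s:
pole (1 + j80·0.0125) = 1 + j1 → |·| ≈ 1.4142, ∠ ≈ 45.00°
|G| = 0.625 · 1 / (1.4142) ≈ 0.44195
Gain = 20 log₁₀(0.44195) ≈ -7.09 dB
∠G = (0°) − (45.00°) = -45.00°

At ω = 293 rad/s:
pole (1 + j293·0.0125) = 1 + j3.6625 → |·| ≈ 3.7966, ∠ ≈ 74.73°
|G| = 0.625 · 1 / (3.7966) ≈ 0.16462
Gain = 20 log₁₀(0.16462) ≈ -15.67 dB
∠G = (0°) − (74.73°) = -74.73°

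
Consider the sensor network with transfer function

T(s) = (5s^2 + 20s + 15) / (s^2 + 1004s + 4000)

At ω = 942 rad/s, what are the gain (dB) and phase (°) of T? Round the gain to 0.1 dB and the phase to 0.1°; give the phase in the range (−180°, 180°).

10.7 dB, 46.7°

Substitute s = j942:
Numerator: 5(j942)^2 + 20(j942) + 15 = -4436805 + j18840
Denominator: (j942)^2 + 1004(j942) + 4000 = -883364 + j945768
|N| = √(4436805² + 18840²) ≈ 4.4368e+06, ∠N ≈ 179.76°
|D| = √(883364² + 945768²) ≈ 1.2941e+06, ∠D ≈ 133.05°
|T| = 4.4368e+06 / 1.2941e+06 ≈ 3.4285
Gain = 20 log₁₀(3.4285) ≈ 10.70 dB
∠T = 179.76° − 133.05° = 46.71°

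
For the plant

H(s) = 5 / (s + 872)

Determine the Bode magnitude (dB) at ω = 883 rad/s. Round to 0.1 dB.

-47.9 dB

Substitute s = j883:
Numerator: 5 = 5 + j0
Denominator: (j883) + 872 = 872 + j883
|N| = √(5² + 0²) ≈ 5, ∠N ≈ 0.00°
|D| = √(872² + 883²) ≈ 1241, ∠D ≈ 45.36°
|H| = 5 / 1241 ≈ 0.004029
Gain = 20 log₁₀(0.004029) ≈ -47.90 dB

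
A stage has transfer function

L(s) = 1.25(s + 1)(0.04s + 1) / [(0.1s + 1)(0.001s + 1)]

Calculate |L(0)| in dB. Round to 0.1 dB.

L(0) = 1.25 · 1 / 1 = 1.25
20 log₁₀(1.25) ≈ 1.94 dB

1.9 dB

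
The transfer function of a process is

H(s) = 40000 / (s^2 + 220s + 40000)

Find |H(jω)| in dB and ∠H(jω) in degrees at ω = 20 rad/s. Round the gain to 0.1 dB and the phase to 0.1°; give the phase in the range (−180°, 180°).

0.0 dB, -6.3°

At s = jω = j20:
quadratic: (j20)² + 220·j20 + 40000 = 39600 + j4400 → |·| ≈ 39844, ∠ ≈ 6.34°
|H| = 40000 / 39844 ≈ 1.0039
Gain = 20 log₁₀(1.0039) ≈ 0.03 dB
∠H = 0.00° − 6.34° = -6.34°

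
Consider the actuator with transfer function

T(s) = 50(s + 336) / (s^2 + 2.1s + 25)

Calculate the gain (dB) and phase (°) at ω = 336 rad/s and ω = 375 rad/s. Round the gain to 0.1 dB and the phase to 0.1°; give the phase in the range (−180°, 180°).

At s = jω = j336:
zero (s+336): 336 + j336 → |·| = √(336²+336²) = √225792 ≈ 475.18, ∠ = arctan(336/336) ≈ 45.00°
quadratic: (j336)² + 2.1·j336 + 25 = -112871 + j705.6 → |·| ≈ 1.1287e+05, ∠ ≈ 179.64°
|T| = 50 · 475.18 / 1.1287e+05 ≈ 0.2105
Gain = 20 log₁₀(0.2105) ≈ -13.53 dB
∠T = 45.00° − 179.64° = -134.64°

At s = jω = j375:
zero (s+336): 336 + j375 → |·| = √(336²+375²) = √253521 ≈ 503.51, ∠ = arctan(375/336) ≈ 48.14°
quadratic: (j375)² + 2.1·j375 + 25 = -140600 + j787.5 → |·| ≈ 1.406e+05, ∠ ≈ 179.68°
|T| = 50 · 503.51 / 1.406e+05 ≈ 0.17906
Gain = 20 log₁₀(0.17906) ≈ -14.94 dB
∠T = 48.14° − 179.68° = -131.54°

ω = 336: -13.5 dB, -134.6°; ω = 375: -14.9 dB, -131.5°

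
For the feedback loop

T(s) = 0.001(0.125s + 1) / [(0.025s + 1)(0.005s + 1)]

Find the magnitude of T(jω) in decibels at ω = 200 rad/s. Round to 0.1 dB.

At ω = 200 rad/s:
zero (1 + j200·0.125) = 1 + j25 → |·| ≈ 25.02, ∠ ≈ 87.71°
pole (1 + j200·0.025) = 1 + j5 → |·| ≈ 5.099, ∠ ≈ 78.69°
pole (1 + j200·0.005) = 1 + j1 → |·| ≈ 1.4142, ∠ ≈ 45.00°
|T| = 0.001 · 25.02 / (5.099 · 1.4142) ≈ 0.0034697
Gain = 20 log₁₀(0.0034697) ≈ -49.19 dB

-49.2 dB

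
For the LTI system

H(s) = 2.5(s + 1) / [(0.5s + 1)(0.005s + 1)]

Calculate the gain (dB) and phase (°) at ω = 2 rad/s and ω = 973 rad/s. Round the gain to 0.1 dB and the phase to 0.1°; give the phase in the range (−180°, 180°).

ω = 2: 11.9 dB, 17.9°; ω = 973: 0.1 dB, -78.3°

At ω = 2 rad/s:
zero (1 + j2·1) = 1 + j2 → |·| ≈ 2.2361, ∠ ≈ 63.43°
pole (1 + j2·0.5) = 1 + j1 → |·| ≈ 1.4142, ∠ ≈ 45.00°
pole (1 + j2·0.005) = 1 + j0.01 → |·| ≈ 1, ∠ ≈ 0.57°
|H| = 2.5 · 2.2361 / (1.4142 · 1) ≈ 3.9529
Gain = 20 log₁₀(3.9529) ≈ 11.94 dB
∠H = (63.43°) − (45.00° + 0.57°) = 17.86°

At ω = 973 rad/s:
zero (1 + j973·1) = 1 + j973 → |·| ≈ 973, ∠ ≈ 89.94°
pole (1 + j973·0.5) = 1 + j486.5 → |·| ≈ 486.5, ∠ ≈ 89.88°
pole (1 + j973·0.005) = 1 + j4.865 → |·| ≈ 4.9667, ∠ ≈ 78.38°
|H| = 2.5 · 973 / (486.5 · 4.9667) ≈ 1.0067
Gain = 20 log₁₀(1.0067) ≈ 0.06 dB
∠H = (89.94°) − (89.88° + 78.38°) = -78.32°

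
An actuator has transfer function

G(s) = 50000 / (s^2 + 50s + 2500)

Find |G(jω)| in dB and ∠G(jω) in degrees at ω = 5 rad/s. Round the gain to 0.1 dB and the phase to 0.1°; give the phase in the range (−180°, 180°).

26.1 dB, -5.8°

At s = jω = j5:
quadratic: (j5)² + 50·j5 + 2500 = 2475 + j250 → |·| ≈ 2487.6, ∠ ≈ 5.77°
|G| = 50000 / 2487.6 ≈ 20.1
Gain = 20 log₁₀(20.1) ≈ 26.06 dB
∠G = 0.00° − 5.77° = -5.77°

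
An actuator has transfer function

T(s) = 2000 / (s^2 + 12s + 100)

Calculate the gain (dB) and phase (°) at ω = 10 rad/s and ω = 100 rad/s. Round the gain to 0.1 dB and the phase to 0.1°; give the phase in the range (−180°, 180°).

ω = 10: 24.4 dB, -90.0°; ω = 100: -14.0 dB, -173.1°

At s = jω = j10:
quadratic: (j10)² + 12·j10 + 100 = 0 + j120 → |·| ≈ 120, ∠ ≈ 90.00°
|T| = 2000 / 120 ≈ 16.667
Gain = 20 log₁₀(16.667) ≈ 24.44 dB
∠T = 0.00° − 90.00° = -90.00°

At s = jω = j100:
quadratic: (j100)² + 12·j100 + 100 = -9900 + j1200 → |·| ≈ 9972.5, ∠ ≈ 173.09°
|T| = 2000 / 9972.5 ≈ 0.20055
Gain = 20 log₁₀(0.20055) ≈ -13.96 dB
∠T = 0.00° − 173.09° = -173.09°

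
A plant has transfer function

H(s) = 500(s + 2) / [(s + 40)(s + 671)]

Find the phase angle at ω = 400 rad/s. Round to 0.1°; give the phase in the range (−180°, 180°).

At s = jω = j400:
zero (s+2): 2 + j400 → |·| = √(2²+400²) = √160004 ≈ 400, ∠ = arctan(400/2) ≈ 89.71°
pole (s+40): 40 + j400 → |·| = √(40²+400²) = √161600 ≈ 402, ∠ = arctan(400/40) ≈ 84.29°
pole (s+671): 671 + j400 → |·| = √(671²+400²) = √610241 ≈ 781.18, ∠ = arctan(400/671) ≈ 30.80°
∠H = 89.71° − 115.09° = -25.38°

-25.4°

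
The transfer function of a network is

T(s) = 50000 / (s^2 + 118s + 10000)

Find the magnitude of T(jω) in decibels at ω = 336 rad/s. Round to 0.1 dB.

At s = jω = j336:
quadratic: (j336)² + 118·j336 + 10000 = -102896 + j39648 → |·| ≈ 1.1027e+05, ∠ ≈ 158.93°
|T| = 50000 / 1.1027e+05 ≈ 0.45343
Gain = 20 log₁₀(0.45343) ≈ -6.87 dB

-6.9 dB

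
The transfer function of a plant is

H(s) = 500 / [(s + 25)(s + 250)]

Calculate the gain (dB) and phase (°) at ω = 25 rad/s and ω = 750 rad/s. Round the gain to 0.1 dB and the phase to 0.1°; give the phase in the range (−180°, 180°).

ω = 25: -25.0 dB, -50.7°; ω = 750: -61.5 dB, -159.7°

At s = jω = j25:
pole (s+25): 25 + j25 → |·| = √(25²+25²) = √1250 ≈ 35.355, ∠ = arctan(25/25) ≈ 45.00°
pole (s+250): 250 + j25 → |·| = √(250²+25²) = √63125 ≈ 251.25, ∠ = arctan(25/250) ≈ 5.71°
|H| = 500 / 8882.9 ≈ 0.056288
Gain = 20 log₁₀(0.056288) ≈ -24.99 dB
∠H = 0.00° − 50.71° = -50.71°

At s = jω = j750:
pole (s+25): 25 + j750 → |·| = √(25²+750²) = √563125 ≈ 750.42, ∠ = arctan(750/25) ≈ 88.09°
pole (s+250): 250 + j750 → |·| = √(250²+750²) = √625000 ≈ 790.57, ∠ = arctan(750/250) ≈ 71.57°
|H| = 500 / 5.9326e+05 ≈ 0.0008428
Gain = 20 log₁₀(0.0008428) ≈ -61.49 dB
∠H = 0.00° − 159.66° = -159.66°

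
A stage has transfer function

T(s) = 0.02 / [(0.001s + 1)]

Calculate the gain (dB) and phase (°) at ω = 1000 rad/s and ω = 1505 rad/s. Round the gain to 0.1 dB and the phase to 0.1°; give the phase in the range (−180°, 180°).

At ω = 1000 rad/s:
pole (1 + j1000·0.001) = 1 + j1 → |·| ≈ 1.4142, ∠ ≈ 45.00°
|T| = 0.02 · 1 / (1.4142) ≈ 0.014142
Gain = 20 log₁₀(0.014142) ≈ -36.99 dB
∠T = (0°) − (45.00°) = -45.00°

At ω = 1505 rad/s:
pole (1 + j1505·0.001) = 1 + j1.505 → |·| ≈ 1.8069, ∠ ≈ 56.40°
|T| = 0.02 · 1 / (1.8069) ≈ 0.011069
Gain = 20 log₁₀(0.011069) ≈ -39.12 dB
∠T = (0°) − (56.40°) = -56.40°

ω = 1000: -37.0 dB, -45.0°; ω = 1505: -39.1 dB, -56.4°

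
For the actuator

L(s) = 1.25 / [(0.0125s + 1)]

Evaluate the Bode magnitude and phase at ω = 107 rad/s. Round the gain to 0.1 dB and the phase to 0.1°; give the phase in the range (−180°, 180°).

-2.5 dB, -53.2°

At ω = 107 rad/s:
pole (1 + j107·0.0125) = 1 + j1.3375 → |·| ≈ 1.67, ∠ ≈ 53.22°
|L| = 1.25 · 1 / (1.67) ≈ 0.7485
Gain = 20 log₁₀(0.7485) ≈ -2.52 dB
∠L = (0°) − (53.22°) = -53.22°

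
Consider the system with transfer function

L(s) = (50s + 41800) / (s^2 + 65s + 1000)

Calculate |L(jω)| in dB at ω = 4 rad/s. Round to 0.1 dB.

32.3 dB

Substitute s = j4:
Numerator: 50(j4) + 41800 = 41800 + j200
Denominator: (j4)^2 + 65(j4) + 1000 = 984 + j260
|N| = √(41800² + 200²) ≈ 41800, ∠N ≈ 0.27°
|D| = √(984² + 260²) ≈ 1017.8, ∠D ≈ 14.80°
|L| = 41800 / 1017.8 ≈ 41.069
Gain = 20 log₁₀(41.069) ≈ 32.27 dB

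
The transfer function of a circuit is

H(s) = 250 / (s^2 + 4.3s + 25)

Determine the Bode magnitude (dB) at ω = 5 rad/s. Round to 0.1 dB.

21.3 dB

At s = jω = j5:
quadratic: (j5)² + 4.3·j5 + 25 = 0 + j21.5 → |·| ≈ 21.5, ∠ ≈ 90.00°
|H| = 250 / 21.5 ≈ 11.628
Gain = 20 log₁₀(11.628) ≈ 21.31 dB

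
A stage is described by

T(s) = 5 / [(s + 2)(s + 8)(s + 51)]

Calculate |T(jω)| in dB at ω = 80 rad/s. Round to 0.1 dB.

At s = jω = j80:
pole (s+2): 2 + j80 → |·| = √(2²+80²) = √6404 ≈ 80.025, ∠ = arctan(80/2) ≈ 88.57°
pole (s+8): 8 + j80 → |·| = √(8²+80²) = √6464 ≈ 80.399, ∠ = arctan(80/8) ≈ 84.29°
pole (s+51): 51 + j80 → |·| = √(51²+80²) = √9001 ≈ 94.874, ∠ = arctan(80/51) ≈ 57.48°
|T| = 5 / 6.1041e+05 ≈ 8.1912e-06
Gain = 20 log₁₀(8.1912e-06) ≈ -101.73 dB

-101.7 dB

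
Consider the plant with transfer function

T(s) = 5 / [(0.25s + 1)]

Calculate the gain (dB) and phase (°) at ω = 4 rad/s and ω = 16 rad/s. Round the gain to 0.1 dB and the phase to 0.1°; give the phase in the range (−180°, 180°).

At ω = 4 rad/s:
pole (1 + j4·0.25) = 1 + j1 → |·| ≈ 1.4142, ∠ ≈ 45.00°
|T| = 5 · 1 / (1.4142) ≈ 3.5356
Gain = 20 log₁₀(3.5356) ≈ 10.97 dB
∠T = (0°) − (45.00°) = -45.00°

At ω = 16 rad/s:
pole (1 + j16·0.25) = 1 + j4 → |·| ≈ 4.1231, ∠ ≈ 75.96°
|T| = 5 · 1 / (4.1231) ≈ 1.2127
Gain = 20 log₁₀(1.2127) ≈ 1.68 dB
∠T = (0°) − (75.96°) = -75.96°

ω = 4: 11.0 dB, -45.0°; ω = 16: 1.7 dB, -76.0°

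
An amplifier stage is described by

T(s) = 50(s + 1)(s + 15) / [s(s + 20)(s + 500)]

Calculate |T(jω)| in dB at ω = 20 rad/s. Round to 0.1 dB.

-21.1 dB

At s = jω = j20:
zero (s+1): 1 + j20 → |·| = √(1²+20²) = √401 ≈ 20.025, ∠ = arctan(20/1) ≈ 87.14°
zero (s+15): 15 + j20 → |·| = √(15²+20²) = √625 ≈ 25, ∠ = arctan(20/15) ≈ 53.13°
pole (s+20): 20 + j20 → |·| = √(20²+20²) = √800 ≈ 28.284, ∠ = arctan(20/20) ≈ 45.00°
pole (s+500): 500 + j20 → |·| = √(500²+20²) = √250400 ≈ 500.4, ∠ = arctan(20/500) ≈ 2.29°
pole at origin: |s| = 20, ∠ = 90.00° (in denominator)
|T| = 50 · 500.62 / 2.8307e+05 ≈ 0.088427
Gain = 20 log₁₀(0.088427) ≈ -21.07 dB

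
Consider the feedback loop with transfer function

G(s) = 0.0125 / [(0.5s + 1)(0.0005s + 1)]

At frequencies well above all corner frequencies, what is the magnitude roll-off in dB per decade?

-40 dB/decade

Each pole contributes −20 dB/decade at high frequency; each zero contributes +20 dB/decade.
Net: 0 zero(s) − 2 pole(s) → -40 dB/decade.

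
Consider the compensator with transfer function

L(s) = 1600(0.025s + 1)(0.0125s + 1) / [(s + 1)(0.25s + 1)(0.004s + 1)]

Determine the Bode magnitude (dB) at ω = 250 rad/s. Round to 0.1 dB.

At ω = 250 rad/s:
zero (1 + j250·0.025) = 1 + j6.25 → |·| ≈ 6.3295, ∠ ≈ 80.91°
zero (1 + j250·0.0125) = 1 + j3.125 → |·| ≈ 3.2811, ∠ ≈ 72.26°
pole (1 + j250·1) = 1 + j250 → |·| ≈ 250, ∠ ≈ 89.77°
pole (1 + j250·0.25) = 1 + j62.5 → |·| ≈ 62.508, ∠ ≈ 89.08°
pole (1 + j250·0.004) = 1 + j1 → |·| ≈ 1.4142, ∠ ≈ 45.00°
|L| = 1600 · 6.3295 · 3.2811 / (250 · 62.508 · 1.4142) ≈ 1.5036
Gain = 20 log₁₀(1.5036) ≈ 3.54 dB

3.5 dB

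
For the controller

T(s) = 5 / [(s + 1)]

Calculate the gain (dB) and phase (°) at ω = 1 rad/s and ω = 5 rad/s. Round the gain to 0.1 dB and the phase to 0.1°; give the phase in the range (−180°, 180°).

At ω = 1 rad/s:
pole (1 + j1·1) = 1 + j1 → |·| ≈ 1.4142, ∠ ≈ 45.00°
|T| = 5 · 1 / (1.4142) ≈ 3.5356
Gain = 20 log₁₀(3.5356) ≈ 10.97 dB
∠T = (0°) − (45.00°) = -45.00°

At ω = 5 rad/s:
pole (1 + j5·1) = 1 + j5 → |·| ≈ 5.099, ∠ ≈ 78.69°
|T| = 5 · 1 / (5.099) ≈ 0.98058
Gain = 20 log₁₀(0.98058) ≈ -0.17 dB
∠T = (0°) − (78.69°) = -78.69°

ω = 1: 11.0 dB, -45.0°; ω = 5: -0.2 dB, -78.7°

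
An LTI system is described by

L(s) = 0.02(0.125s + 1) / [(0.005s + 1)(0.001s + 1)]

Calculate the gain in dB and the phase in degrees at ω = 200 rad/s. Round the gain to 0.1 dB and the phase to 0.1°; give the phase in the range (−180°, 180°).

-9.2 dB, 31.4°

At ω = 200 rad/s:
zero (1 + j200·0.125) = 1 + j25 → |·| ≈ 25.02, ∠ ≈ 87.71°
pole (1 + j200·0.005) = 1 + j1 → |·| ≈ 1.4142, ∠ ≈ 45.00°
pole (1 + j200·0.001) = 1 + j0.2 → |·| ≈ 1.0198, ∠ ≈ 11.31°
|L| = 0.02 · 25.02 / (1.4142 · 1.0198) ≈ 0.34697
Gain = 20 log₁₀(0.34697) ≈ -9.19 dB
∠L = (87.71°) − (45.00° + 11.31°) = 31.40°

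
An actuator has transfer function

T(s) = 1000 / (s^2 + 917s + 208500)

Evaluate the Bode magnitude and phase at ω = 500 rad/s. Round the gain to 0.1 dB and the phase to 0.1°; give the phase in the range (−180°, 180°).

-53.3 dB, -95.2°

Substitute s = j500:
Numerator: 1000 = 1000 + j0
Denominator: (j500)^2 + 917(j500) + 208500 = -41500 + j458500
|N| = √(1000² + 0²) ≈ 1000, ∠N ≈ 0.00°
|D| = √(41500² + 458500²) ≈ 4.6037e+05, ∠D ≈ 95.17°
|T| = 1000 / 4.6037e+05 ≈ 0.0021722
Gain = 20 log₁₀(0.0021722) ≈ -53.26 dB
∠T = 0.00° − 95.17° = -95.17°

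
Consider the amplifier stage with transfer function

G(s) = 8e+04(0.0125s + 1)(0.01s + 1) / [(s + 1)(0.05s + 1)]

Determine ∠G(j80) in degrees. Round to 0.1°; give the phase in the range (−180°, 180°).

-81.6°

At ω = 80 rad/s:
zero (1 + j80·0.0125) = 1 + j1 → |·| ≈ 1.4142, ∠ ≈ 45.00°
zero (1 + j80·0.01) = 1 + j0.8 → |·| ≈ 1.2806, ∠ ≈ 38.66°
pole (1 + j80·1) = 1 + j80 → |·| ≈ 80.006, ∠ ≈ 89.28°
pole (1 + j80·0.05) = 1 + j4 → |·| ≈ 4.1231, ∠ ≈ 75.96°
∠G = (45.00° + 38.66°) − (89.28° + 75.96°) = -81.58°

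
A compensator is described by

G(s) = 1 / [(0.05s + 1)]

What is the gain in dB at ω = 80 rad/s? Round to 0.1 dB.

At ω = 80 rad/s:
pole (1 + j80·0.05) = 1 + j4 → |·| ≈ 4.1231, ∠ ≈ 75.96°
|G| = 1 · 1 / (4.1231) ≈ 0.24254
Gain = 20 log₁₀(0.24254) ≈ -12.30 dB

-12.3 dB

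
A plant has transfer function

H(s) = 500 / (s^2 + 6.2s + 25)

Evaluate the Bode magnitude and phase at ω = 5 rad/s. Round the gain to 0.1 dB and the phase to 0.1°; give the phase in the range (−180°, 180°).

At s = jω = j5:
quadratic: (j5)² + 6.2·j5 + 25 = 0 + j31 → |·| ≈ 31, ∠ ≈ 90.00°
|H| = 500 / 31 ≈ 16.129
Gain = 20 log₁₀(16.129) ≈ 24.15 dB
∠H = 0.00° − 90.00° = -90.00°

24.2 dB, -90.0°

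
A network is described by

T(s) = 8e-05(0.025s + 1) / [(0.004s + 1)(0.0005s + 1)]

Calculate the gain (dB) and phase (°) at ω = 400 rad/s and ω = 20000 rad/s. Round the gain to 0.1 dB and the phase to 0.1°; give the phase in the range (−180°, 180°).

ω = 400: -67.6 dB, 15.0°; ω = 20000: -86.1 dB, -83.7°

At ω = 400 rad/s:
zero (1 + j400·0.025) = 1 + j10 → |·| ≈ 10.05, ∠ ≈ 84.29°
pole (1 + j400·0.004) = 1 + j1.6 → |·| ≈ 1.8868, ∠ ≈ 57.99°
pole (1 + j400·0.0005) = 1 + j0.2 → |·| ≈ 1.0198, ∠ ≈ 11.31°
|T| = 8e-05 · 10.05 / (1.8868 · 1.0198) ≈ 0.00041784
Gain = 20 log₁₀(0.00041784) ≈ -67.58 dB
∠T = (84.29°) − (57.99° + 11.31°) = 14.99°

At ω = 20000 rad/s:
zero (1 + j20000·0.025) = 1 + j500 → |·| ≈ 500, ∠ ≈ 89.89°
pole (1 + j20000·0.004) = 1 + j80 → |·| ≈ 80.006, ∠ ≈ 89.28°
pole (1 + j20000·0.0005) = 1 + j10 → |·| ≈ 10.05, ∠ ≈ 84.29°
|T| = 8e-05 · 500 / (80.006 · 10.05) ≈ 4.9748e-05
Gain = 20 log₁₀(4.9748e-05) ≈ -86.06 dB
∠T = (89.89°) − (89.28° + 84.29°) = -83.68°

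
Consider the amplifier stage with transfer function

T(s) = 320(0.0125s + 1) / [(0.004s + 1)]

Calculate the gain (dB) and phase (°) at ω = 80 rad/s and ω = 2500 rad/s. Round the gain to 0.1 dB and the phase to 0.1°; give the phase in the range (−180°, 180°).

ω = 80: 52.7 dB, 27.3°; ω = 2500: 60.0 dB, 3.9°

At ω = 80 rad/s:
zero (1 + j80·0.0125) = 1 + j1 → |·| ≈ 1.4142, ∠ ≈ 45.00°
pole (1 + j80·0.004) = 1 + j0.32 → |·| ≈ 1.05, ∠ ≈ 17.74°
|T| = 320 · 1.4142 / (1.05) ≈ 430.99
Gain = 20 log₁₀(430.99) ≈ 52.69 dB
∠T = (45.00°) − (17.74°) = 27.26°

At ω = 2500 rad/s:
zero (1 + j2500·0.0125) = 1 + j31.25 → |·| ≈ 31.266, ∠ ≈ 88.17°
pole (1 + j2500·0.004) = 1 + j10 → |·| ≈ 10.05, ∠ ≈ 84.29°
|T| = 320 · 31.266 / (10.05) ≈ 995.53
Gain = 20 log₁₀(995.53) ≈ 59.96 dB
∠T = (88.17°) − (84.29°) = 3.88°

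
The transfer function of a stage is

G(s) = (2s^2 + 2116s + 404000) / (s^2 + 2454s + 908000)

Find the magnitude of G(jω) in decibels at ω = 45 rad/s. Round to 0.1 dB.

-6.9 dB

Substitute s = j45:
Numerator: 2(j45)^2 + 2116(j45) + 404000 = 399950 + j95220
Denominator: (j45)^2 + 2454(j45) + 908000 = 905975 + j110430
|N| = √(399950² + 95220²) ≈ 4.1113e+05, ∠N ≈ 13.39°
|D| = √(905975² + 110430²) ≈ 9.1268e+05, ∠D ≈ 6.95°
|G| = 4.1113e+05 / 9.1268e+05 ≈ 0.45046
Gain = 20 log₁₀(0.45046) ≈ -6.93 dB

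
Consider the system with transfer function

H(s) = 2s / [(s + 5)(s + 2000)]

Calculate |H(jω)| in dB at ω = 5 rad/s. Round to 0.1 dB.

-63.0 dB

At s = jω = j5:
zero at origin: s = j5 → |·| = 5, ∠ = 90.00°
pole (s+5): 5 + j5 → |·| = √(5²+5²) = √50 ≈ 7.0711, ∠ = arctan(5/5) ≈ 45.00°
pole (s+2000): 2000 + j5 → |·| = √(2000²+5²) = √4000025 ≈ 2000, ∠ = arctan(5/2000) ≈ 0.14°
|H| = 2 · 5 / 14142 ≈ 0.00070711
Gain = 20 log₁₀(0.00070711) ≈ -63.01 dB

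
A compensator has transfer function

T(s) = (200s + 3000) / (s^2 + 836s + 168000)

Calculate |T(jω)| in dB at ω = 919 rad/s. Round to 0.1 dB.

Substitute s = j919:
Numerator: 200(j919) + 3000 = 3000 + j183800
Denominator: (j919)^2 + 836(j919) + 168000 = -676561 + j768284
|N| = √(3000² + 183800²) ≈ 1.8382e+05, ∠N ≈ 89.06°
|D| = √(676561² + 768284²) ≈ 1.0237e+06, ∠D ≈ 131.37°
|T| = 1.8382e+05 / 1.0237e+06 ≈ 0.17956
Gain = 20 log₁₀(0.17956) ≈ -14.92 dB

-14.9 dB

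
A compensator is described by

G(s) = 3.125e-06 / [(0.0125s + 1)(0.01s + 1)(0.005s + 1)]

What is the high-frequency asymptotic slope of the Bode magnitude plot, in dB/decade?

Each pole contributes −20 dB/decade at high frequency; each zero contributes +20 dB/decade.
Net: 0 zero(s) − 3 pole(s) → -60 dB/decade.

-60 dB/decade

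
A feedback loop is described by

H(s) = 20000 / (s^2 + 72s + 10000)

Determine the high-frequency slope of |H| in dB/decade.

Each pole contributes −20 dB/decade at high frequency; each zero contributes +20 dB/decade.
Net: 0 zero(s) − 2 pole(s) → -40 dB/decade.

-40 dB/decade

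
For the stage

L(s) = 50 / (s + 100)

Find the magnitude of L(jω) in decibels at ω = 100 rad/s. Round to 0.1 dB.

Substitute s = j100:
Numerator: 50 = 50 + j0
Denominator: (j100) + 100 = 100 + j100
|N| = √(50² + 0²) ≈ 50, ∠N ≈ 0.00°
|D| = √(100² + 100²) ≈ 141.42, ∠D ≈ 45.00°
|L| = 50 / 141.42 ≈ 0.35356
Gain = 20 log₁₀(0.35356) ≈ -9.03 dB

-9.0 dB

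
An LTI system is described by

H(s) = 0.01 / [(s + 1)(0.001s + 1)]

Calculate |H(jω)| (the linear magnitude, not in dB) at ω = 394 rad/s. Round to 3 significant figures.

2.36e-05

At ω = 394 rad/s:
pole (1 + j394·1) = 1 + j394 → |·| ≈ 394, ∠ ≈ 89.85°
pole (1 + j394·0.001) = 1 + j0.394 → |·| ≈ 1.0748, ∠ ≈ 21.50°
|H| = 0.01 · 1 / (394 · 1.0748) ≈ 2.3614e-05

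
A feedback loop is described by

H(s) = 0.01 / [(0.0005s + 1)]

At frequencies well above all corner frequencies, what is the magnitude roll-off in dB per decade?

-20 dB/decade

Each pole contributes −20 dB/decade at high frequency; each zero contributes +20 dB/decade.
Net: 0 zero(s) − 1 pole(s) → -20 dB/decade.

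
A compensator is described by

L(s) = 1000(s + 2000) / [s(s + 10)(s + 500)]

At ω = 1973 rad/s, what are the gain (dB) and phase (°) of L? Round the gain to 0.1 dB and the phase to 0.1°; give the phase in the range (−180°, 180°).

At s = jω = j1973:
zero (s+2000): 2000 + j1973 → |·| = √(2000²+1973²) = √7892729 ≈ 2809.4, ∠ = arctan(1973/2000) ≈ 44.61°
pole (s+10): 10 + j1973 → |·| = √(10²+1973²) = √3892829 ≈ 1973, ∠ = arctan(1973/10) ≈ 89.71°
pole (s+500): 500 + j1973 → |·| = √(500²+1973²) = √4142729 ≈ 2035.4, ∠ = arctan(1973/500) ≈ 75.78°
pole at origin: |s| = 1973, ∠ = 90.00° (in denominator)
|L| = 1000 · 2809.4 / 7.9233e+09 ≈ 0.00035457
Gain = 20 log₁₀(0.00035457) ≈ -69.01 dB
∠L = 44.61° − 255.49° = -210.88° ≡ 149.12° (principal value)

-69.0 dB, 149.1°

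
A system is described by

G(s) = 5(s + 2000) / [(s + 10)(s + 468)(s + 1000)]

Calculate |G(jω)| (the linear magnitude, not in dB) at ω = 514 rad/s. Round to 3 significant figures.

2.57e-05

At s = jω = j514:
zero (s+2000): 2000 + j514 → |·| = √(2000²+514²) = √4264196 ≈ 2065, ∠ = arctan(514/2000) ≈ 14.41°
pole (s+10): 10 + j514 → |·| = √(10²+514²) = √264296 ≈ 514.1, ∠ = arctan(514/10) ≈ 88.89°
pole (s+468): 468 + j514 → |·| = √(468²+514²) = √483220 ≈ 695.14, ∠ = arctan(514/468) ≈ 47.68°
pole (s+1000): 1000 + j514 → |·| = √(1000²+514²) = √1264196 ≈ 1124.4, ∠ = arctan(514/1000) ≈ 27.20°
|G| = 5 · 2065 / 4.0183e+08 ≈ 2.5695e-05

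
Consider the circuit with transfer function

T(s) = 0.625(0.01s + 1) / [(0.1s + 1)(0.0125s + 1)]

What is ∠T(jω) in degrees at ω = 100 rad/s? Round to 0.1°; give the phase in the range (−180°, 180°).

At ω = 100 rad/s:
zero (1 + j100·0.01) = 1 + j1 → |·| ≈ 1.4142, ∠ ≈ 45.00°
pole (1 + j100·0.1) = 1 + j10 → |·| ≈ 10.05, ∠ ≈ 84.29°
pole (1 + j100·0.0125) = 1 + j1.25 → |·| ≈ 1.6008, ∠ ≈ 51.34°
∠T = (45.00°) − (84.29° + 51.34°) = -90.63°

-90.6°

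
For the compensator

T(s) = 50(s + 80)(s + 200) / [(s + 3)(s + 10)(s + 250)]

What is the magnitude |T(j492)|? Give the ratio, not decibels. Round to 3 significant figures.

At s = jω = j492:
zero (s+80): 80 + j492 → |·| = √(80²+492²) = √248464 ≈ 498.46, ∠ = arctan(492/80) ≈ 80.76°
zero (s+200): 200 + j492 → |·| = √(200²+492²) = √282064 ≈ 531.1, ∠ = arctan(492/200) ≈ 67.88°
pole (s+3): 3 + j492 → |·| = √(3²+492²) = √242073 ≈ 492.01, ∠ = arctan(492/3) ≈ 89.65°
pole (s+10): 10 + j492 → |·| = √(10²+492²) = √242164 ≈ 492.1, ∠ = arctan(492/10) ≈ 88.84°
pole (s+250): 250 + j492 → |·| = √(250²+492²) = √304564 ≈ 551.87, ∠ = arctan(492/250) ≈ 63.06°
|T| = 50 · 2.6473e+05 / 1.3362e+08 ≈ 0.099061

0.0991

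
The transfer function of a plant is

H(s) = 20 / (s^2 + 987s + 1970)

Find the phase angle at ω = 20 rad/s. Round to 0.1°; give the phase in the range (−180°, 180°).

Substitute s = j20:
Numerator: 20 = 20 + j0
Denominator: (j20)^2 + 987(j20) + 1970 = 1570 + j19740
|N| = √(20² + 0²) ≈ 20, ∠N ≈ 0.00°
|D| = √(1570² + 19740²) ≈ 19802, ∠D ≈ 85.45°
∠H = 0.00° − 85.45° = -85.45°

-85.5°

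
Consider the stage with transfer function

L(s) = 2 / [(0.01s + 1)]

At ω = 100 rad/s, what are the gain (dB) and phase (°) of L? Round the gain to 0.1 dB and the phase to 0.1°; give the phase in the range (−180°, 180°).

At ω = 100 rad/s:
pole (1 + j100·0.01) = 1 + j1 → |·| ≈ 1.4142, ∠ ≈ 45.00°
|L| = 2 · 1 / (1.4142) ≈ 1.4142
Gain = 20 log₁₀(1.4142) ≈ 3.01 dB
∠L = (0°) − (45.00°) = -45.00°

3.0 dB, -45.0°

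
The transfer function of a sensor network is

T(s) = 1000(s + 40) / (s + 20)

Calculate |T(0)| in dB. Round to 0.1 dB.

66.0 dB

T(0) = 1000·40 / (20) = 2000
20 log₁₀(2000) ≈ 66.02 dB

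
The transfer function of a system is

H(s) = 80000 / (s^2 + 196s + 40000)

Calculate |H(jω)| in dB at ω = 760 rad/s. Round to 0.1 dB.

-16.9 dB

At s = jω = j760:
quadratic: (j760)² + 196·j760 + 40000 = -537600 + j148960 → |·| ≈ 5.5786e+05, ∠ ≈ 164.51°
|H| = 80000 / 5.5786e+05 ≈ 0.14341
Gain = 20 log₁₀(0.14341) ≈ -16.87 dB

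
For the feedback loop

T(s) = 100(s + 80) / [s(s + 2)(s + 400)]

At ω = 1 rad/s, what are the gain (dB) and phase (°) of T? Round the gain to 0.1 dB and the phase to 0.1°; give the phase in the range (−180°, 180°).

19.0 dB, -116.0°

At s = jω = j1:
zero (s+80): 80 + j1 → |·| = √(80²+1²) = √6401 ≈ 80.006, ∠ = arctan(1/80) ≈ 0.72°
pole (s+2): 2 + j1 → |·| = √(2²+1²) = √5 ≈ 2.2361, ∠ = arctan(1/2) ≈ 26.57°
pole (s+400): 400 + j1 → |·| = √(400²+1²) = √160001 ≈ 400, ∠ = arctan(1/400) ≈ 0.14°
pole at origin: |s| = 1, ∠ = 90.00° (in denominator)
|T| = 100 · 80.006 / 894.44 ≈ 8.9448
Gain = 20 log₁₀(8.9448) ≈ 19.03 dB
∠T = 0.72° − 116.71° = -115.99°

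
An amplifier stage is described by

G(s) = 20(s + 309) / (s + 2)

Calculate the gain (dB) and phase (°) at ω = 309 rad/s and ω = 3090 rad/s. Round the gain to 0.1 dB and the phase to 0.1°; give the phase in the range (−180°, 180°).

ω = 309: 29.0 dB, -44.6°; ω = 3090: 26.1 dB, -5.7°

At s = jω = j309:
zero (s+309): 309 + j309 → |·| = √(309²+309²) = √190962 ≈ 436.99, ∠ = arctan(309/309) ≈ 45.00°
pole (s+2): 2 + j309 → |·| = √(2²+309²) = √95485 ≈ 309.01, ∠ = arctan(309/2) ≈ 89.63°
|G| = 20 · 436.99 / 309.01 ≈ 28.283
Gain = 20 log₁₀(28.283) ≈ 29.03 dB
∠G = 45.00° − 89.63° = -44.63°

At s = jω = j3090:
zero (s+309): 309 + j3090 → |·| = √(309²+3090²) = √9643581 ≈ 3105.4, ∠ = arctan(3090/309) ≈ 84.29°
pole (s+2): 2 + j3090 → |·| = √(2²+3090²) = √9548104 ≈ 3090, ∠ = arctan(3090/2) ≈ 89.96°
|G| = 20 · 3105.4 / 3090 ≈ 20.1
Gain = 20 log₁₀(20.1) ≈ 26.06 dB
∠G = 84.29° − 89.96° = -5.67°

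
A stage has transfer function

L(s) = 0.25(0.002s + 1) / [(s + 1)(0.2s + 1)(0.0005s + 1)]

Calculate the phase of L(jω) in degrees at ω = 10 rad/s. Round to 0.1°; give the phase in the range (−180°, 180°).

At ω = 10 rad/s:
zero (1 + j10·0.002) = 1 + j0.02 → |·| ≈ 1.0002, ∠ ≈ 1.15°
pole (1 + j10·1) = 1 + j10 → |·| ≈ 10.05, ∠ ≈ 84.29°
pole (1 + j10·0.2) = 1 + j2 → |·| ≈ 2.2361, ∠ ≈ 63.43°
pole (1 + j10·0.0005) = 1 + j0.005 → |·| ≈ 1, ∠ ≈ 0.29°
∠L = (1.15°) − (84.29° + 63.43° + 0.29°) = -146.86°

-146.9°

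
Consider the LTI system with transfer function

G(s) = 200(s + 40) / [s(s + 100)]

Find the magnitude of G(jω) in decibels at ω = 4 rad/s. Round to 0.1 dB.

At s = jω = j4:
zero (s+40): 40 + j4 → |·| = √(40²+4²) = √1616 ≈ 40.2, ∠ = arctan(4/40) ≈ 5.71°
pole (s+100): 100 + j4 → |·| = √(100²+4²) = √10016 ≈ 100.08, ∠ = arctan(4/100) ≈ 2.29°
pole at origin: |s| = 4, ∠ = 90.00° (in denominator)
|G| = 200 · 40.2 / 400.32 ≈ 20.084
Gain = 20 log₁₀(20.084) ≈ 26.06 dB

26.1 dB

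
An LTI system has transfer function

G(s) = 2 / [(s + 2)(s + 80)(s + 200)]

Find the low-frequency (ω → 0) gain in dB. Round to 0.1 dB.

-84.1 dB

G(0) = 2 / (2·80·200) = 6.25e-05
20 log₁₀(6.25e-05) ≈ -84.08 dB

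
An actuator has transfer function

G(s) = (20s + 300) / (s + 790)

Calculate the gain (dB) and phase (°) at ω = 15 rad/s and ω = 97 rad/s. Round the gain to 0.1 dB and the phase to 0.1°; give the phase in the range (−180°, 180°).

ω = 15: -5.4 dB, 43.9°; ω = 97: 7.8 dB, 74.2°

Substitute s = j15:
Numerator: 20(j15) + 300 = 300 + j300
Denominator: (j15) + 790 = 790 + j15
|N| = √(300² + 300²) ≈ 424.26, ∠N ≈ 45.00°
|D| = √(790² + 15²) ≈ 790.14, ∠D ≈ 1.09°
|G| = 424.26 / 790.14 ≈ 0.53694
Gain = 20 log₁₀(0.53694) ≈ -5.40 dB
∠G = 45.00° − 1.09° = 43.91°

Substitute s = j97:
Numerator: 20(j97) + 300 = 300 + j1940
Denominator: (j97) + 790 = 790 + j97
|N| = √(300² + 1940²) ≈ 1963.1, ∠N ≈ 81.21°
|D| = √(790² + 97²) ≈ 795.93, ∠D ≈ 7.00°
|G| = 1963.1 / 795.93 ≈ 2.4664
Gain = 20 log₁₀(2.4664) ≈ 7.84 dB
∠G = 81.21° − 7.00° = 74.21°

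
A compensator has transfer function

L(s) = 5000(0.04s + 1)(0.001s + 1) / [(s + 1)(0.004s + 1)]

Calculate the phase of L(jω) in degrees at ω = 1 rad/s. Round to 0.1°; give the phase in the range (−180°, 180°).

At ω = 1 rad/s:
zero (1 + j1·0.04) = 1 + j0.04 → |·| ≈ 1.0008, ∠ ≈ 2.29°
zero (1 + j1·0.001) = 1 + j0.001 → |·| ≈ 1, ∠ ≈ 0.06°
pole (1 + j1·1) = 1 + j1 → |·| ≈ 1.4142, ∠ ≈ 45.00°
pole (1 + j1·0.004) = 1 + j0.004 → |·| ≈ 1, ∠ ≈ 0.23°
∠L = (2.29° + 0.06°) − (45.00° + 0.23°) = -42.88°

-42.9°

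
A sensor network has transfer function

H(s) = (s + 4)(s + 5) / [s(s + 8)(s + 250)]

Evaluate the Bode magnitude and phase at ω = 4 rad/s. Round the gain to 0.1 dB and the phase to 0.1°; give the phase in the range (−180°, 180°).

At s = jω = j4:
zero (s+4): 4 + j4 → |·| = √(4²+4²) = √32 ≈ 5.6569, ∠ = arctan(4/4) ≈ 45.00°
zero (s+5): 5 + j4 → |·| = √(5²+4²) = √41 ≈ 6.4031, ∠ = arctan(4/5) ≈ 38.66°
pole (s+8): 8 + j4 → |·| = √(8²+4²) = √80 ≈ 8.9443, ∠ = arctan(4/8) ≈ 26.57°
pole (s+250): 250 + j4 → |·| = √(250²+4²) = √62516 ≈ 250.03, ∠ = arctan(4/250) ≈ 0.92°
pole at origin: |s| = 4, ∠ = 90.00° (in denominator)
|H| = 1 · 36.222 / 8945.4 ≈ 0.0040492
Gain = 20 log₁₀(0.0040492) ≈ -47.85 dB
∠H = 83.66° − 117.49° = -33.83°

-47.9 dB, -33.8°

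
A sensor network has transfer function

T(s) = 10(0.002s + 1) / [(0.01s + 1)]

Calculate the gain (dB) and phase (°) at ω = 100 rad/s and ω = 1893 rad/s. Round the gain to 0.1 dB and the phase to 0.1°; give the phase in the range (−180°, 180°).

ω = 100: 17.2 dB, -33.7°; ω = 1893: 6.3 dB, -11.8°

At ω = 100 rad/s:
zero (1 + j100·0.002) = 1 + j0.2 → |·| ≈ 1.0198, ∠ ≈ 11.31°
pole (1 + j100·0.01) = 1 + j1 → |·| ≈ 1.4142, ∠ ≈ 45.00°
|T| = 10 · 1.0198 / (1.4142) ≈ 7.2111
Gain = 20 log₁₀(7.2111) ≈ 17.16 dB
∠T = (11.31°) − (45.00°) = -33.69°

At ω = 1893 rad/s:
zero (1 + j1893·0.002) = 1 + j3.786 → |·| ≈ 3.9158, ∠ ≈ 75.20°
pole (1 + j1893·0.01) = 1 + j18.93 → |·| ≈ 18.956, ∠ ≈ 86.98°
|T| = 10 · 3.9158 / (18.956) ≈ 2.0657
Gain = 20 log₁₀(2.0657) ≈ 6.30 dB
∠T = (75.20°) − (86.98°) = -11.78°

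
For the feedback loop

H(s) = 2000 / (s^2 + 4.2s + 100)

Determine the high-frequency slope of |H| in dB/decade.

Each pole contributes −20 dB/decade at high frequency; each zero contributes +20 dB/decade.
Net: 0 zero(s) − 2 pole(s) → -40 dB/decade.

-40 dB/decade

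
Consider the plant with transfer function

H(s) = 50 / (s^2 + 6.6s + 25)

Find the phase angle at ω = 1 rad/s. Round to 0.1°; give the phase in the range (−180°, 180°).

-15.4°

At s = jω = j1:
quadratic: (j1)² + 6.6·j1 + 25 = 24 + j6.6 → |·| ≈ 24.891, ∠ ≈ 15.38°
∠H = 0.00° − 15.38° = -15.38°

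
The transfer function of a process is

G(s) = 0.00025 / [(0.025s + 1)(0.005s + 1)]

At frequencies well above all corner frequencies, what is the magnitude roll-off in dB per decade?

-40 dB/decade

Each pole contributes −20 dB/decade at high frequency; each zero contributes +20 dB/decade.
Net: 0 zero(s) − 2 pole(s) → -40 dB/decade.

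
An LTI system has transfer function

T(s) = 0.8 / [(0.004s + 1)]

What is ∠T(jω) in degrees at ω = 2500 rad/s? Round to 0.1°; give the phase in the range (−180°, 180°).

-84.3°

At ω = 2500 rad/s:
pole (1 + j2500·0.004) = 1 + j10 → |·| ≈ 10.05, ∠ ≈ 84.29°
∠T = (0°) − (84.29°) = -84.29°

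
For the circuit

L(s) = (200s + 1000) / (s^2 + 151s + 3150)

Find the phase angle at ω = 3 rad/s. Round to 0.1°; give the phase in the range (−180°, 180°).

Substitute s = j3:
Numerator: 200(j3) + 1000 = 1000 + j600
Denominator: (j3)^2 + 151(j3) + 3150 = 3141 + j453
|N| = √(1000² + 600²) ≈ 1166.2, ∠N ≈ 30.96°
|D| = √(3141² + 453²) ≈ 3173.5, ∠D ≈ 8.21°
∠L = 30.96° − 8.21° = 22.75°

22.8°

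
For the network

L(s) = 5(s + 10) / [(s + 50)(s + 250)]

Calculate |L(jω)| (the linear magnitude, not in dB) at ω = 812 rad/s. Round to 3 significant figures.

At s = jω = j812:
zero (s+10): 10 + j812 → |·| = √(10²+812²) = √659444 ≈ 812.06, ∠ = arctan(812/10) ≈ 89.29°
pole (s+50): 50 + j812 → |·| = √(50²+812²) = √661844 ≈ 813.54, ∠ = arctan(812/50) ≈ 86.48°
pole (s+250): 250 + j812 → |·| = √(250²+812²) = √721844 ≈ 849.61, ∠ = arctan(812/250) ≈ 72.89°
|L| = 5 · 812.06 / 6.9119e+05 ≈ 0.0058744

0.00587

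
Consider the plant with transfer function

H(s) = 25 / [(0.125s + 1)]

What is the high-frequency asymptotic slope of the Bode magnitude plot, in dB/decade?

Each pole contributes −20 dB/decade at high frequency; each zero contributes +20 dB/decade.
Net: 0 zero(s) − 1 pole(s) → -20 dB/decade.

-20 dB/decade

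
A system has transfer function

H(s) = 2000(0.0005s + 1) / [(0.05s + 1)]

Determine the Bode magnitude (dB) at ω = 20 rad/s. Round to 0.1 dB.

At ω = 20 rad/s:
zero (1 + j20·0.0005) = 1 + j0.01 → |·| ≈ 1, ∠ ≈ 0.57°
pole (1 + j20·0.05) = 1 + j1 → |·| ≈ 1.4142, ∠ ≈ 45.00°
|H| = 2000 · 1 / (1.4142) ≈ 1414.2
Gain = 20 log₁₀(1414.2) ≈ 63.01 dB

63.0 dB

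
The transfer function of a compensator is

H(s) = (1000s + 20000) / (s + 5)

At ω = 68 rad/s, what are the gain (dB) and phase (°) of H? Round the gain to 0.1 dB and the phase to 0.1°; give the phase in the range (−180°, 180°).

Substitute s = j68:
Numerator: 1000(j68) + 20000 = 20000 + j68000
Denominator: (j68) + 5 = 5 + j68
|N| = √(20000² + 68000²) ≈ 70880, ∠N ≈ 73.61°
|D| = √(5² + 68²) ≈ 68.184, ∠D ≈ 85.79°
|H| = 70880 / 68.184 ≈ 1039.5
Gain = 20 log₁₀(1039.5) ≈ 60.34 dB
∠H = 73.61° − 85.79° = -12.18°

60.3 dB, -12.2°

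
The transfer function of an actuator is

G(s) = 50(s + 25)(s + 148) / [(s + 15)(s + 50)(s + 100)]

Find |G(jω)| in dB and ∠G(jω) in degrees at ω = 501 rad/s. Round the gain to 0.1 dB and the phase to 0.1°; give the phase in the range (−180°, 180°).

-19.9 dB, -90.6°

At s = jω = j501:
zero (s+25): 25 + j501 → |·| = √(25²+501²) = √251626 ≈ 501.62, ∠ = arctan(501/25) ≈ 87.14°
zero (s+148): 148 + j501 → |·| = √(148²+501²) = √272905 ≈ 522.4, ∠ = arctan(501/148) ≈ 73.54°
pole (s+15): 15 + j501 → |·| = √(15²+501²) = √251226 ≈ 501.22, ∠ = arctan(501/15) ≈ 88.29°
pole (s+50): 50 + j501 → |·| = √(50²+501²) = √253501 ≈ 503.49, ∠ = arctan(501/50) ≈ 84.30°
pole (s+100): 100 + j501 → |·| = √(100²+501²) = √261001 ≈ 510.88, ∠ = arctan(501/100) ≈ 78.71°
|G| = 50 · 2.6205e+05 / 1.2893e+08 ≈ 0.10162
Gain = 20 log₁₀(0.10162) ≈ -19.86 dB
∠G = 160.68° − 251.30° = -90.62°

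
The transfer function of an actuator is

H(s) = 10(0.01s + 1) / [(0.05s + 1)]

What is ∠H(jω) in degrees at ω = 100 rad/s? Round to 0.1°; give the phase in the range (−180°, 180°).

-33.7°

At ω = 100 rad/s:
zero (1 + j100·0.01) = 1 + j1 → |·| ≈ 1.4142, ∠ ≈ 45.00°
pole (1 + j100·0.05) = 1 + j5 → |·| ≈ 5.099, ∠ ≈ 78.69°
∠H = (45.00°) − (78.69°) = -33.69°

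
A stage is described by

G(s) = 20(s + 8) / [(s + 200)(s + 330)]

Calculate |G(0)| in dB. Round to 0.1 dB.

G(0) = 20·8 / (200·330) ≈ 0.0024242
20 log₁₀(0.0024242) ≈ -52.31 dB

-52.3 dB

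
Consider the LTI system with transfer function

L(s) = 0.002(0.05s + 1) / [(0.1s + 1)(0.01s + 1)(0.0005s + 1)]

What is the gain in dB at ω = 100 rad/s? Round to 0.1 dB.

At ω = 100 rad/s:
zero (1 + j100·0.05) = 1 + j5 → |·| ≈ 5.099, ∠ ≈ 78.69°
pole (1 + j100·0.1) = 1 + j10 → |·| ≈ 10.05, ∠ ≈ 84.29°
pole (1 + j100·0.01) = 1 + j1 → |·| ≈ 1.4142, ∠ ≈ 45.00°
pole (1 + j100·0.0005) = 1 + j0.05 → |·| ≈ 1.0012, ∠ ≈ 2.86°
|L| = 0.002 · 5.099 / (10.05 · 1.4142 · 1.0012) ≈ 0.00071667
Gain = 20 log₁₀(0.00071667) ≈ -62.89 dB

-62.9 dB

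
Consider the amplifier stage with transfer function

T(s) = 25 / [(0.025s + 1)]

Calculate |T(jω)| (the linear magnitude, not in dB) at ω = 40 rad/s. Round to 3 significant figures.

At ω = 40 rad/s:
pole (1 + j40·0.025) = 1 + j1 → |·| ≈ 1.4142, ∠ ≈ 45.00°
|T| = 25 · 1 / (1.4142) ≈ 17.678

17.7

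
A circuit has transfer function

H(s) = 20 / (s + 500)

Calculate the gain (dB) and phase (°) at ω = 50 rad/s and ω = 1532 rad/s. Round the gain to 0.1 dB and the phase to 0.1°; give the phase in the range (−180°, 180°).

ω = 50: -28.0 dB, -5.7°; ω = 1532: -38.1 dB, -71.9°

Substitute s = j50:
Numerator: 20 = 20 + j0
Denominator: (j50) + 500 = 500 + j50
|N| = √(20² + 0²) ≈ 20, ∠N ≈ 0.00°
|D| = √(500² + 50²) ≈ 502.49, ∠D ≈ 5.71°
|H| = 20 / 502.49 ≈ 0.039802
Gain = 20 log₁₀(0.039802) ≈ -28.00 dB
∠H = 0.00° − 5.71° = -5.71°

Substitute s = j1532:
Numerator: 20 = 20 + j0
Denominator: (j1532) + 500 = 500 + j1532
|N| = √(20² + 0²) ≈ 20, ∠N ≈ 0.00°
|D| = √(500² + 1532²) ≈ 1611.5, ∠D ≈ 71.92°
|H| = 20 / 1611.5 ≈ 0.012411
Gain = 20 log₁₀(0.012411) ≈ -38.12 dB
∠H = 0.00° − 71.92° = -71.92°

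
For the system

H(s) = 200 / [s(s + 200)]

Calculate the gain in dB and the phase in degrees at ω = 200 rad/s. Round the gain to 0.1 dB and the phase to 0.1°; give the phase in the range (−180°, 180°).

-49.0 dB, -135.0°

At s = jω = j200:
pole (s+200): 200 + j200 → |·| = √(200²+200²) = √80000 ≈ 282.84, ∠ = arctan(200/200) ≈ 45.00°
pole at origin: |s| = 200, ∠ = 90.00° (in denominator)
|H| = 200 / 56568 ≈ 0.0035356
Gain = 20 log₁₀(0.0035356) ≈ -49.03 dB
∠H = 0.00° − 135.00° = -135.00°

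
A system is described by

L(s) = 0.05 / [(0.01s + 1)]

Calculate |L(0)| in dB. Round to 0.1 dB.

-26.0 dB

L(0) = 0.05 · 1 / 1 = 0.05
20 log₁₀(0.05) ≈ -26.02 dB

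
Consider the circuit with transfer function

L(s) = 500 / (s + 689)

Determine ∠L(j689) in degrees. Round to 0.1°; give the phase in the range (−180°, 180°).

-45.0°

At s = jω = j689:
pole (s+689): 689 + j689 → |·| = √(689²+689²) = √949442 ≈ 974.39, ∠ = arctan(689/689) ≈ 45.00°
∠L = 0.00° − 45.00° = -45.00°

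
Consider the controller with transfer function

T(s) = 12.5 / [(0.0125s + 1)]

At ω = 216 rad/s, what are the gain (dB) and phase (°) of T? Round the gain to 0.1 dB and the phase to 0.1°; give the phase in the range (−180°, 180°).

At ω = 216 rad/s:
pole (1 + j216·0.0125) = 1 + j2.7 → |·| ≈ 2.8792, ∠ ≈ 69.68°
|T| = 12.5 · 1 / (2.8792) ≈ 4.3415
Gain = 20 log₁₀(4.3415) ≈ 12.75 dB
∠T = (0°) − (69.68°) = -69.68°

12.8 dB, -69.7°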